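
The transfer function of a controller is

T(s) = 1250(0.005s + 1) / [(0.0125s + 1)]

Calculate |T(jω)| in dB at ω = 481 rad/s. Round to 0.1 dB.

54.6 dB

At ω = 481 rad/s:
zero (1 + j481·0.005) = 1 + j2.405 → |·| ≈ 2.6046, ∠ ≈ 67.42°
pole (1 + j481·0.0125) = 1 + j6.0125 → |·| ≈ 6.0951, ∠ ≈ 80.56°
|T| = 1250 · 2.6046 / (6.0951) ≈ 534.16
Gain = 20 log₁₀(534.16) ≈ 54.55 dB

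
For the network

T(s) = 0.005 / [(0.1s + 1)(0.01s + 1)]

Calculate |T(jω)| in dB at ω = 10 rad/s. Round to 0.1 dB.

At ω = 10 rad/s:
pole (1 + j10·0.1) = 1 + j1 → |·| ≈ 1.4142, ∠ ≈ 45.00°
pole (1 + j10·0.01) = 1 + j0.1 → |·| ≈ 1.005, ∠ ≈ 5.71°
|T| = 0.005 · 1 / (1.4142 · 1.005) ≈ 0.003518
Gain = 20 log₁₀(0.003518) ≈ -49.07 dB

-49.1 dB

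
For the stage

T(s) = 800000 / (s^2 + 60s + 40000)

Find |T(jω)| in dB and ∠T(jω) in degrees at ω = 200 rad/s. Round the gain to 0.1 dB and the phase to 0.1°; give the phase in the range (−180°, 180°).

At s = jω = j200:
quadratic: (j200)² + 60·j200 + 40000 = 0 + j12000 → |·| ≈ 12000, ∠ ≈ 90.00°
|T| = 800000 / 12000 ≈ 66.667
Gain = 20 log₁₀(66.667) ≈ 36.48 dB
∠T = 0.00° − 90.00° = -90.00°

36.5 dB, -90.0°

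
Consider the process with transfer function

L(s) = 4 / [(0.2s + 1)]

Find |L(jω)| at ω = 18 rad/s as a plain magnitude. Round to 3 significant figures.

1.07

At ω = 18 rad/s:
pole (1 + j18·0.2) = 1 + j3.6 → |·| ≈ 3.7363, ∠ ≈ 74.48°
|L| = 4 · 1 / (3.7363) ≈ 1.0706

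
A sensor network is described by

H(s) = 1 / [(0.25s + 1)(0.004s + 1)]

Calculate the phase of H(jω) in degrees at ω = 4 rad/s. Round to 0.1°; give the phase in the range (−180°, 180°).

-45.9°

At ω = 4 rad/s:
pole (1 + j4·0.25) = 1 + j1 → |·| ≈ 1.4142, ∠ ≈ 45.00°
pole (1 + j4·0.004) = 1 + j0.016 → |·| ≈ 1.0001, ∠ ≈ 0.92°
∠H = (0°) − (45.00° + 0.92°) = -45.92°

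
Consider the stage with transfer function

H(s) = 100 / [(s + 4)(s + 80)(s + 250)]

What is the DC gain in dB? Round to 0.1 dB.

-58.1 dB

H(0) = 100 / (4·80·250) = 0.00125
20 log₁₀(0.00125) ≈ -58.06 dB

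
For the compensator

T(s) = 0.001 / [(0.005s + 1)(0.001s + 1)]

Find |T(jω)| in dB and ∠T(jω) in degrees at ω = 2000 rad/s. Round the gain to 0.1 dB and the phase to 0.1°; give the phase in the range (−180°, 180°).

At ω = 2000 rad/s:
pole (1 + j2000·0.005) = 1 + j10 → |·| ≈ 10.05, ∠ ≈ 84.29°
pole (1 + j2000·0.001) = 1 + j2 → |·| ≈ 2.2361, ∠ ≈ 63.43°
|T| = 0.001 · 1 / (10.05 · 2.2361) ≈ 4.4498e-05
Gain = 20 log₁₀(4.4498e-05) ≈ -87.03 dB
∠T = (0°) − (84.29° + 63.43°) = -147.72°

-87.0 dB, -147.7°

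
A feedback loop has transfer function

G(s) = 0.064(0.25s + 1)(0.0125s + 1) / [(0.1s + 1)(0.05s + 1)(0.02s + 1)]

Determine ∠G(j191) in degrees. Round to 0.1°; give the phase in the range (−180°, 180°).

At ω = 191 rad/s:
zero (1 + j191·0.25) = 1 + j47.75 → |·| ≈ 47.76, ∠ ≈ 88.80°
zero (1 + j191·0.0125) = 1 + j2.3875 → |·| ≈ 2.5885, ∠ ≈ 67.27°
pole (1 + j191·0.1) = 1 + j19.1 → |·| ≈ 19.126, ∠ ≈ 87.00°
pole (1 + j191·0.05) = 1 + j9.55 → |·| ≈ 9.6022, ∠ ≈ 84.02°
pole (1 + j191·0.02) = 1 + j3.82 → |·| ≈ 3.9487, ∠ ≈ 75.33°
∠G = (88.80° + 67.27°) − (87.00° + 84.02° + 75.33°) = -90.28°

-90.3°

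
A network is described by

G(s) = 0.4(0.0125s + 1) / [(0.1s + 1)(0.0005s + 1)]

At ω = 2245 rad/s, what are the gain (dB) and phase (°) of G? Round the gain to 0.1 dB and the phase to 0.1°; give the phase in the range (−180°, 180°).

-29.6 dB, -50.1°

At ω = 2245 rad/s:
zero (1 + j2245·0.0125) = 1 + j28.0625 → |·| ≈ 28.08, ∠ ≈ 87.96°
pole (1 + j2245·0.1) = 1 + j224.5 → |·| ≈ 224.5, ∠ ≈ 89.74°
pole (1 + j2245·0.0005) = 1 + j1.1225 → |·| ≈ 1.5033, ∠ ≈ 48.30°
|G| = 0.4 · 28.08 / (224.5 · 1.5033) ≈ 0.033281
Gain = 20 log₁₀(0.033281) ≈ -29.56 dB
∠G = (87.96°) − (89.74° + 48.30°) = -50.08°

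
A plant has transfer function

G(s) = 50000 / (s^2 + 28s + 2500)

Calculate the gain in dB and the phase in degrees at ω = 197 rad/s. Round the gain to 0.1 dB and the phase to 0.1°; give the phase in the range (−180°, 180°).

2.7 dB, -171.4°

At s = jω = j197:
quadratic: (j197)² + 28·j197 + 2500 = -36309 + j5516 → |·| ≈ 36726, ∠ ≈ 171.36°
|G| = 50000 / 36726 ≈ 1.3614
Gain = 20 log₁₀(1.3614) ≈ 2.68 dB
∠G = 0.00° − 171.36° = -171.36°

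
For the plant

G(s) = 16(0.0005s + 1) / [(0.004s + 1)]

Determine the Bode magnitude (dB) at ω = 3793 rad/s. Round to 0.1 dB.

7.1 dB

At ω = 3793 rad/s:
zero (1 + j3793·0.0005) = 1 + j1.8965 → |·| ≈ 2.144, ∠ ≈ 62.20°
pole (1 + j3793·0.004) = 1 + j15.172 → |·| ≈ 15.205, ∠ ≈ 86.23°
|G| = 16 · 2.144 / (15.205) ≈ 2.2561
Gain = 20 log₁₀(2.2561) ≈ 7.07 dB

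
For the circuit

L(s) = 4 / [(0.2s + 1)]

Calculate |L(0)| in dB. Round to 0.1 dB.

L(0) = 4 · 1 / 1 = 4
20 log₁₀(4) ≈ 12.04 dB

12.0 dB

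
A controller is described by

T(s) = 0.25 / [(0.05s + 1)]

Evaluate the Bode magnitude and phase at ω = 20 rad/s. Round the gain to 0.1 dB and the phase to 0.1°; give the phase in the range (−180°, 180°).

At ω = 20 rad/s:
pole (1 + j20·0.05) = 1 + j1 → |·| ≈ 1.4142, ∠ ≈ 45.00°
|T| = 0.25 · 1 / (1.4142) ≈ 0.17678
Gain = 20 log₁₀(0.17678) ≈ -15.05 dB
∠T = (0°) − (45.00°) = -45.00°

-15.1 dB, -45.0°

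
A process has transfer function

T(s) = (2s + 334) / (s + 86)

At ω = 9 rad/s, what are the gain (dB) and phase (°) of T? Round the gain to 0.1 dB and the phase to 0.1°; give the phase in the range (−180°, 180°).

Substitute s = j9:
Numerator: 2(j9) + 334 = 334 + j18
Denominator: (j9) + 86 = 86 + j9
|N| = √(334² + 18²) ≈ 334.48, ∠N ≈ 3.08°
|D| = √(86² + 9²) ≈ 86.47, ∠D ≈ 5.97°
|T| = 334.48 / 86.47 ≈ 3.8682
Gain = 20 log₁₀(3.8682) ≈ 11.75 dB
∠T = 3.08° − 5.97° = -2.89°

11.8 dB, -2.9°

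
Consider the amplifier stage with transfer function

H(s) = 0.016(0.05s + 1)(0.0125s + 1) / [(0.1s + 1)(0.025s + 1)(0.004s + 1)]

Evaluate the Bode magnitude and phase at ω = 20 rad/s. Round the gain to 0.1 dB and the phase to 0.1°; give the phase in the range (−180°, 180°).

-40.6 dB, -35.5°

At ω = 20 rad/s:
zero (1 + j20·0.05) = 1 + j1 → |·| ≈ 1.4142, ∠ ≈ 45.00°
zero (1 + j20·0.0125) = 1 + j0.25 → |·| ≈ 1.0308, ∠ ≈ 14.04°
pole (1 + j20·0.1) = 1 + j2 → |·| ≈ 2.2361, ∠ ≈ 63.43°
pole (1 + j20·0.025) = 1 + j0.5 → |·| ≈ 1.118, ∠ ≈ 26.57°
pole (1 + j20·0.004) = 1 + j0.08 → |·| ≈ 1.0032, ∠ ≈ 4.57°
|H| = 0.016 · 1.4142 · 1.0308 / (2.2361 · 1.118 · 1.0032) ≈ 0.0093
Gain = 20 log₁₀(0.0093) ≈ -40.63 dB
∠H = (45.00° + 14.04°) − (63.43° + 26.57° + 4.57°) = -35.53°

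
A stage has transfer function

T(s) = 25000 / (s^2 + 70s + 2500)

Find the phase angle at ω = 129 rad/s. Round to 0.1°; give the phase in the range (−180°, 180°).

At s = jω = j129:
quadratic: (j129)² + 70·j129 + 2500 = -14141 + j9030 → |·| ≈ 16778, ∠ ≈ 147.44°
∠T = 0.00° − 147.44° = -147.44°

-147.4°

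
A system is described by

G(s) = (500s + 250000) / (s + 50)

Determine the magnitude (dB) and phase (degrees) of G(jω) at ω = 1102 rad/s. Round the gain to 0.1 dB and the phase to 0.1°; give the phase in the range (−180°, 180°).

54.8 dB, -21.8°

Substitute s = j1102:
Numerator: 500(j1102) + 250000 = 250000 + j551000
Denominator: (j1102) + 50 = 50 + j1102
|N| = √(250000² + 551000²) ≈ 6.0506e+05, ∠N ≈ 65.60°
|D| = √(50² + 1102²) ≈ 1103.1, ∠D ≈ 87.40°
|G| = 6.0506e+05 / 1103.1 ≈ 548.51
Gain = 20 log₁₀(548.51) ≈ 54.78 dB
∠G = 65.60° − 87.40° = -21.80°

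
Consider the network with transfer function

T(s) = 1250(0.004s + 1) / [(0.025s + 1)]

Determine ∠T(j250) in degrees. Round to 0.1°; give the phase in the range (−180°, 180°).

At ω = 250 rad/s:
zero (1 + j250·0.004) = 1 + j1 → |·| ≈ 1.4142, ∠ ≈ 45.00°
pole (1 + j250·0.025) = 1 + j6.25 → |·| ≈ 6.3295, ∠ ≈ 80.91°
∠T = (45.00°) − (80.91°) = -35.91°

-35.9°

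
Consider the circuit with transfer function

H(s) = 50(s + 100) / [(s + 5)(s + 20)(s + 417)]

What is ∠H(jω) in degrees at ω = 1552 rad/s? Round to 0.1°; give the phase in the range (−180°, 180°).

At s = jω = j1552:
zero (s+100): 100 + j1552 → |·| = √(100²+1552²) = √2418704 ≈ 1555.2, ∠ = arctan(1552/100) ≈ 86.31°
pole (s+5): 5 + j1552 → |·| = √(5²+1552²) = √2408729 ≈ 1552, ∠ = arctan(1552/5) ≈ 89.82°
pole (s+20): 20 + j1552 → |·| = √(20²+1552²) = √2409104 ≈ 1552.1, ∠ = arctan(1552/20) ≈ 89.26°
pole (s+417): 417 + j1552 → |·| = √(417²+1552²) = √2582593 ≈ 1607, ∠ = arctan(1552/417) ≈ 74.96°
∠H = 86.31° − 254.04° = -167.73°

-167.7°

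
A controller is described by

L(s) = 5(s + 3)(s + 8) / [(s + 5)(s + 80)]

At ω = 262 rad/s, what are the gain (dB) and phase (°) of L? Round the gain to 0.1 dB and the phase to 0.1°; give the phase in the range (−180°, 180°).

At s = jω = j262:
zero (s+3): 3 + j262 → |·| = √(3²+262²) = √68653 ≈ 262.02, ∠ = arctan(262/3) ≈ 89.34°
zero (s+8): 8 + j262 → |·| = √(8²+262²) = √68708 ≈ 262.12, ∠ = arctan(262/8) ≈ 88.25°
pole (s+5): 5 + j262 → |·| = √(5²+262²) = √68669 ≈ 262.05, ∠ = arctan(262/5) ≈ 88.91°
pole (s+80): 80 + j262 → |·| = √(80²+262²) = √75044 ≈ 273.94, ∠ = arctan(262/80) ≈ 73.02°
|L| = 5 · 68681 / 71786 ≈ 4.7837
Gain = 20 log₁₀(4.7837) ≈ 13.60 dB
∠L = 177.59° − 161.93° = 15.66°

13.6 dB, 15.7°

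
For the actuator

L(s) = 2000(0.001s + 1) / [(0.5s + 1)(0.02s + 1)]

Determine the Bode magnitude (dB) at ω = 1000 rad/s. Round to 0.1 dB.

-11.0 dB

At ω = 1000 rad/s:
zero (1 + j1000·0.001) = 1 + j1 → |·| ≈ 1.4142, ∠ ≈ 45.00°
pole (1 + j1000·0.5) = 1 + j500 → |·| ≈ 500, ∠ ≈ 89.89°
pole (1 + j1000·0.02) = 1 + j20 → |·| ≈ 20.025, ∠ ≈ 87.14°
|L| = 2000 · 1.4142 / (500 · 20.025) ≈ 0.28249
Gain = 20 log₁₀(0.28249) ≈ -10.98 dB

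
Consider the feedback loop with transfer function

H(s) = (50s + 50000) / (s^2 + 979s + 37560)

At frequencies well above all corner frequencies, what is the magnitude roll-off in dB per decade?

-20 dB/decade

Each pole contributes −20 dB/decade at high frequency; each zero contributes +20 dB/decade.
Net: 1 zero(s) − 2 pole(s) → -20 dB/decade.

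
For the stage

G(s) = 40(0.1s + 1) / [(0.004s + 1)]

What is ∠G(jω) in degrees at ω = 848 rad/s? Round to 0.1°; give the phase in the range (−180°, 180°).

At ω = 848 rad/s:
zero (1 + j848·0.1) = 1 + j84.8 → |·| ≈ 84.806, ∠ ≈ 89.32°
pole (1 + j848·0.004) = 1 + j3.392 → |·| ≈ 3.5363, ∠ ≈ 73.57°
∠G = (89.32°) − (73.57°) = 15.75°

15.8°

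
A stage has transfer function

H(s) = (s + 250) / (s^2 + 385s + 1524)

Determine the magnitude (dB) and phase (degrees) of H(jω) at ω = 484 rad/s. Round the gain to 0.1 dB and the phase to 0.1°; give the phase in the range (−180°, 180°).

Substitute s = j484:
Numerator: (j484) + 250 = 250 + j484
Denominator: (j484)^2 + 385(j484) + 1524 = -232732 + j186340
|N| = √(250² + 484²) ≈ 544.75, ∠N ≈ 62.68°
|D| = √(232732² + 186340²) ≈ 2.9814e+05, ∠D ≈ 141.32°
|H| = 544.75 / 2.9814e+05 ≈ 0.0018272
Gain = 20 log₁₀(0.0018272) ≈ -54.76 dB
∠H = 62.68° − 141.32° = -78.64°

-54.8 dB, -78.6°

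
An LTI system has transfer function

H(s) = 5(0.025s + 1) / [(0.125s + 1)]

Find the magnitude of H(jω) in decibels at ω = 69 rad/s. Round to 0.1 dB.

At ω = 69 rad/s:
zero (1 + j69·0.025) = 1 + j1.725 → |·| ≈ 1.9939, ∠ ≈ 59.90°
pole (1 + j69·0.125) = 1 + j8.625 → |·| ≈ 8.6828, ∠ ≈ 83.39°
|H| = 5 · 1.9939 / (8.6828) ≈ 1.1482
Gain = 20 log₁₀(1.1482) ≈ 1.20 dB

1.2 dB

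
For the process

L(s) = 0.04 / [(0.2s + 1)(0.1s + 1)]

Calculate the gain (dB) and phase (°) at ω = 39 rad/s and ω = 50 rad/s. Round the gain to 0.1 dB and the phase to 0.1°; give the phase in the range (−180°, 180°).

ω = 39: -58.0 dB, -158.3°; ω = 50: -62.2 dB, -163.0°

At ω = 39 rad/s:
pole (1 + j39·0.2) = 1 + j7.8 → |·| ≈ 7.8638, ∠ ≈ 82.69°
pole (1 + j39·0.1) = 1 + j3.9 → |·| ≈ 4.0262, ∠ ≈ 75.62°
|L| = 0.04 · 1 / (7.8638 · 4.0262) ≈ 0.0012634
Gain = 20 log₁₀(0.0012634) ≈ -57.97 dB
∠L = (0°) − (82.69° + 75.62°) = -158.31°

At ω = 50 rad/s:
pole (1 + j50·0.2) = 1 + j10 → |·| ≈ 10.05, ∠ ≈ 84.29°
pole (1 + j50·0.1) = 1 + j5 → |·| ≈ 5.099, ∠ ≈ 78.69°
|L| = 0.04 · 1 / (10.05 · 5.099) ≈ 0.00078056
Gain = 20 log₁₀(0.00078056) ≈ -62.15 dB
∠L = (0°) − (84.29° + 78.69°) = -162.98°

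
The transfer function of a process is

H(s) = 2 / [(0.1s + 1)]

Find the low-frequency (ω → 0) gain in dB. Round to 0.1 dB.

6.0 dB

H(0) = 2 · 1 / 1 = 2
20 log₁₀(2) ≈ 6.02 dB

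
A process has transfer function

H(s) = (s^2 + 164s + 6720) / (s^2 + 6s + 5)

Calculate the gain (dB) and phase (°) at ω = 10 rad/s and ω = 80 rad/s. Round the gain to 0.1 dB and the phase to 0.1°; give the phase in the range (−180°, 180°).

ω = 10: 35.7 dB, -133.8°; ω = 80: 6.2 dB, -87.1°

Substitute s = j10:
Numerator: (j10)^2 + 164(j10) + 6720 = 6620 + j1640
Denominator: (j10)^2 + 6(j10) + 5 = -95 + j60
|N| = √(6620² + 1640²) ≈ 6820.1, ∠N ≈ 13.91°
|D| = √(95² + 60²) ≈ 112.36, ∠D ≈ 147.72°
|H| = 6820.1 / 112.36 ≈ 60.699
Gain = 20 log₁₀(60.699) ≈ 35.66 dB
∠H = 13.91° − 147.72° = -133.81°

Substitute s = j80:
Numerator: (j80)^2 + 164(j80) + 6720 = 320 + j13120
Denominator: (j80)^2 + 6(j80) + 5 = -6395 + j480
|N| = √(320² + 13120²) ≈ 13124, ∠N ≈ 88.60°
|D| = √(6395² + 480²) ≈ 6413, ∠D ≈ 175.71°
|H| = 13124 / 6413 ≈ 2.0465
Gain = 20 log₁₀(2.0465) ≈ 6.22 dB
∠H = 88.60° − 175.71° = -87.11°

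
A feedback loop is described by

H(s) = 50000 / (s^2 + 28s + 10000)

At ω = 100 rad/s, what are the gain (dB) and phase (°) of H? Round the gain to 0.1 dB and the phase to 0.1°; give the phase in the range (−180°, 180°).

25.0 dB, -90.0°

At s = jω = j100:
quadratic: (j100)² + 28·j100 + 10000 = 0 + j2800 → |·| ≈ 2800, ∠ ≈ 90.00°
|H| = 50000 / 2800 ≈ 17.857
Gain = 20 log₁₀(17.857) ≈ 25.04 dB
∠H = 0.00° − 90.00° = -90.00°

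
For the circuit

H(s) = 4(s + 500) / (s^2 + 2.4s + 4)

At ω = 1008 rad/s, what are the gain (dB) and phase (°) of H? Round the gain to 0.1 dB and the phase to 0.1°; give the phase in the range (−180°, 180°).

-47.1 dB, -116.2°

At s = jω = j1008:
zero (s+500): 500 + j1008 → |·| = √(500²+1008²) = √1266064 ≈ 1125.2, ∠ = arctan(1008/500) ≈ 63.62°
quadratic: (j1008)² + 2.4·j1008 + 4 = -1016060 + j2419.2 → |·| ≈ 1.0161e+06, ∠ ≈ 179.86°
|H| = 4 · 1125.2 / 1.0161e+06 ≈ 0.0044295
Gain = 20 log₁₀(0.0044295) ≈ -47.07 dB
∠H = 63.62° − 179.86° = -116.24°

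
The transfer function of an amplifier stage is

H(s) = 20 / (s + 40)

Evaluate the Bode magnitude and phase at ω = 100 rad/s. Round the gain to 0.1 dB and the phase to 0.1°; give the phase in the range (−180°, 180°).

-14.6 dB, -68.2°

Substitute s = j100:
Numerator: 20 = 20 + j0
Denominator: (j100) + 40 = 40 + j100
|N| = √(20² + 0²) ≈ 20, ∠N ≈ 0.00°
|D| = √(40² + 100²) ≈ 107.7, ∠D ≈ 68.20°
|H| = 20 / 107.7 ≈ 0.1857
Gain = 20 log₁₀(0.1857) ≈ -14.62 dB
∠H = 0.00° − 68.20° = -68.20°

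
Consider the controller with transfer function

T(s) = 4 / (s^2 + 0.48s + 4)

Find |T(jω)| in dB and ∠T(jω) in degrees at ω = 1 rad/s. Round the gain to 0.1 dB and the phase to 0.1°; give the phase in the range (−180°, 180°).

At s = jω = j1:
quadratic: (j1)² + 0.48·j1 + 4 = 3 + j0.48 → |·| ≈ 3.0382, ∠ ≈ 9.09°
|T| = 4 / 3.0382 ≈ 1.3166
Gain = 20 log₁₀(1.3166) ≈ 2.39 dB
∠T = 0.00° − 9.09° = -9.09°

2.4 dB, -9.1°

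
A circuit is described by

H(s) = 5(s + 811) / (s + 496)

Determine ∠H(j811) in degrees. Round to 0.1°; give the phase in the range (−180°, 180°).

-13.6°

At s = jω = j811:
zero (s+811): 811 + j811 → |·| = √(811²+811²) = √1315442 ≈ 1146.9, ∠ = arctan(811/811) ≈ 45.00°
pole (s+496): 496 + j811 → |·| = √(496²+811²) = √903737 ≈ 950.65, ∠ = arctan(811/496) ≈ 58.55°
∠H = 45.00° − 58.55° = -13.55°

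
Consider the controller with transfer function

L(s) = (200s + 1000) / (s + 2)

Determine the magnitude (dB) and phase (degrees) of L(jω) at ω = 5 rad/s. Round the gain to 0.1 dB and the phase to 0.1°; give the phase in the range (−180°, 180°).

48.4 dB, -23.2°

Substitute s = j5:
Numerator: 200(j5) + 1000 = 1000 + j1000
Denominator: (j5) + 2 = 2 + j5
|N| = √(1000² + 1000²) ≈ 1414.2, ∠N ≈ 45.00°
|D| = √(2² + 5²) ≈ 5.3852, ∠D ≈ 68.20°
|L| = 1414.2 / 5.3852 ≈ 262.61
Gain = 20 log₁₀(262.61) ≈ 48.39 dB
∠L = 45.00° − 68.20° = -23.20°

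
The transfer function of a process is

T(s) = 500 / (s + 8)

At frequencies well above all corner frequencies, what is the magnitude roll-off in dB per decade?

-20 dB/decade

Each pole contributes −20 dB/decade at high frequency; each zero contributes +20 dB/decade.
Net: 0 zero(s) − 1 pole(s) → -20 dB/decade.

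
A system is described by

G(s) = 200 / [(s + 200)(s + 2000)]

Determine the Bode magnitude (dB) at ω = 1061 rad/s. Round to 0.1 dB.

-81.7 dB

At s = jω = j1061:
pole (s+200): 200 + j1061 → |·| = √(200²+1061²) = √1165721 ≈ 1079.7, ∠ = arctan(1061/200) ≈ 79.32°
pole (s+2000): 2000 + j1061 → |·| = √(2000²+1061²) = √5125721 ≈ 2264, ∠ = arctan(1061/2000) ≈ 27.95°
|G| = 200 / 2.4444e+06 ≈ 8.182e-05
Gain = 20 log₁₀(8.182e-05) ≈ -81.74 dB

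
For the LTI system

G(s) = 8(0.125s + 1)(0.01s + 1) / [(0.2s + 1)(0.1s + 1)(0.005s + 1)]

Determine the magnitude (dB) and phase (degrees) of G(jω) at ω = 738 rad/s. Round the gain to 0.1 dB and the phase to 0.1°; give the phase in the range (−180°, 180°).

At ω = 738 rad/s:
zero (1 + j738·0.125) = 1 + j92.25 → |·| ≈ 92.255, ∠ ≈ 89.38°
zero (1 + j738·0.01) = 1 + j7.38 → |·| ≈ 7.4474, ∠ ≈ 82.28°
pole (1 + j738·0.2) = 1 + j147.6 → |·| ≈ 147.6, ∠ ≈ 89.61°
pole (1 + j738·0.1) = 1 + j73.8 → |·| ≈ 73.807, ∠ ≈ 89.22°
pole (1 + j738·0.005) = 1 + j3.69 → |·| ≈ 3.8231, ∠ ≈ 74.84°
|G| = 8 · 92.255 · 7.4474 / (147.6 · 73.807 · 3.8231) ≈ 0.13197
Gain = 20 log₁₀(0.13197) ≈ -17.59 dB
∠G = (89.38° + 82.28°) − (89.61° + 89.22° + 74.84°) = -82.01°

-17.6 dB, -82.0°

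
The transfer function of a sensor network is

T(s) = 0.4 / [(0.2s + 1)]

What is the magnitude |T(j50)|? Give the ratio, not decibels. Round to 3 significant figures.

At ω = 50 rad/s:
pole (1 + j50·0.2) = 1 + j10 → |·| ≈ 10.05, ∠ ≈ 84.29°
|T| = 0.4 · 1 / (10.05) ≈ 0.039801

0.0398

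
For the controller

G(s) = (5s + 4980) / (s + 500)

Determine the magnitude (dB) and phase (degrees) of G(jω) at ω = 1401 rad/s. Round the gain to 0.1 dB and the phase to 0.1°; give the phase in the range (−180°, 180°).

Substitute s = j1401:
Numerator: 5(j1401) + 4980 = 4980 + j7005
Denominator: (j1401) + 500 = 500 + j1401
|N| = √(4980² + 7005²) ≈ 8594.8, ∠N ≈ 54.59°
|D| = √(500² + 1401²) ≈ 1487.5, ∠D ≈ 70.36°
|G| = 8594.8 / 1487.5 ≈ 5.778
Gain = 20 log₁₀(5.778) ≈ 15.24 dB
∠G = 54.59° − 70.36° = -15.77°

15.2 dB, -15.8°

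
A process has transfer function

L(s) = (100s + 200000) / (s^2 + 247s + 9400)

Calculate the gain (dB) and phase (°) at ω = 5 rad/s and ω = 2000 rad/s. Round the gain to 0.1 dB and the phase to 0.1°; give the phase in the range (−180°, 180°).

Substitute s = j5:
Numerator: 100(j5) + 200000 = 200000 + j500
Denominator: (j5)^2 + 247(j5) + 9400 = 9375 + j1235
|N| = √(200000² + 500²) ≈ 2e+05, ∠N ≈ 0.14°
|D| = √(9375² + 1235²) ≈ 9456, ∠D ≈ 7.50°
|L| = 2e+05 / 9456 ≈ 21.151
Gain = 20 log₁₀(21.151) ≈ 26.51 dB
∠L = 0.14° − 7.50° = -7.36°

Substitute s = j2000:
Numerator: 100(j2000) + 200000 = 200000 + j200000
Denominator: (j2000)^2 + 247(j2000) + 9400 = -3990600 + j494000
|N| = √(200000² + 200000²) ≈ 2.8284e+05, ∠N ≈ 45.00°
|D| = √(3990600² + 494000²) ≈ 4.0211e+06, ∠D ≈ 172.94°
|L| = 2.8284e+05 / 4.0211e+06 ≈ 0.070339
Gain = 20 log₁₀(0.070339) ≈ -23.06 dB
∠L = 45.00° − 172.94° = -127.94°

ω = 5: 26.5 dB, -7.4°; ω = 2000: -23.1 dB, -127.9°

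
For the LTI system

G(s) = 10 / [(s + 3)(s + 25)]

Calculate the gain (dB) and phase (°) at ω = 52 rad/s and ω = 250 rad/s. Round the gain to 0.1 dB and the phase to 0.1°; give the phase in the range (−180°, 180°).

ω = 52: -49.6 dB, -151.0°; ω = 250: -76.0 dB, -173.6°

At s = jω = j52:
pole (s+3): 3 + j52 → |·| = √(3²+52²) = √2713 ≈ 52.086, ∠ = arctan(52/3) ≈ 86.70°
pole (s+25): 25 + j52 → |·| = √(25²+52²) = √3329 ≈ 57.697, ∠ = arctan(52/25) ≈ 64.32°
|G| = 10 / 3005.2 ≈ 0.0033276
Gain = 20 log₁₀(0.0033276) ≈ -49.56 dB
∠G = 0.00° − 151.02° = -151.02°

At s = jω = j250:
pole (s+3): 3 + j250 → |·| = √(3²+250²) = √62509 ≈ 250.02, ∠ = arctan(250/3) ≈ 89.31°
pole (s+25): 25 + j250 → |·| = √(25²+250²) = √63125 ≈ 251.25, ∠ = arctan(250/25) ≈ 84.29°
|G| = 10 / 62818 ≈ 0.00015919
Gain = 20 log₁₀(0.00015919) ≈ -75.96 dB
∠G = 0.00° − 173.60° = -173.60°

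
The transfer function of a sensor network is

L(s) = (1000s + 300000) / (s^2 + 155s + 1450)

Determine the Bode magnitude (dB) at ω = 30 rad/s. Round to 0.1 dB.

Substitute s = j30:
Numerator: 1000(j30) + 300000 = 300000 + j30000
Denominator: (j30)^2 + 155(j30) + 1450 = 550 + j4650
|N| = √(300000² + 30000²) ≈ 3.015e+05, ∠N ≈ 5.71°
|D| = √(550² + 4650²) ≈ 4682.4, ∠D ≈ 83.25°
|L| = 3.015e+05 / 4682.4 ≈ 64.39
Gain = 20 log₁₀(64.39) ≈ 36.18 dB

36.2 dB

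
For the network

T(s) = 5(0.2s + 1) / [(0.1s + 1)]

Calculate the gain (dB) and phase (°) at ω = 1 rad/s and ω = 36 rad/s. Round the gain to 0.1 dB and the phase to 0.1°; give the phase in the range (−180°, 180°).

At ω = 1 rad/s:
zero (1 + j1·0.2) = 1 + j0.2 → |·| ≈ 1.0198, ∠ ≈ 11.31°
pole (1 + j1·0.1) = 1 + j0.1 → |·| ≈ 1.005, ∠ ≈ 5.71°
|T| = 5 · 1.0198 / (1.005) ≈ 5.0736
Gain = 20 log₁₀(5.0736) ≈ 14.11 dB
∠T = (11.31°) − (5.71°) = 5.60°

At ω = 36 rad/s:
zero (1 + j36·0.2) = 1 + j7.2 → |·| ≈ 7.2691, ∠ ≈ 82.09°
pole (1 + j36·0.1) = 1 + j3.6 → |·| ≈ 3.7363, ∠ ≈ 74.48°
|T| = 5 · 7.2691 / (3.7363) ≈ 9.7277
Gain = 20 log₁₀(9.7277) ≈ 19.76 dB
∠T = (82.09°) − (74.48°) = 7.61°

ω = 1: 14.1 dB, 5.6°; ω = 36: 19.8 dB, 7.6°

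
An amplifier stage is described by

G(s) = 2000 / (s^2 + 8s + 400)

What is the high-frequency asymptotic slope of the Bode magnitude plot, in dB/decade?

Each pole contributes −20 dB/decade at high frequency; each zero contributes +20 dB/decade.
Net: 0 zero(s) − 2 pole(s) → -40 dB/decade.

-40 dB/decade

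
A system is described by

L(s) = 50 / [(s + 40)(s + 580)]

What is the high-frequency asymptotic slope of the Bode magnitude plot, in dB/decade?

-40 dB/decade

Each pole contributes −20 dB/decade at high frequency; each zero contributes +20 dB/decade.
Net: 0 zero(s) − 2 pole(s) → -40 dB/decade.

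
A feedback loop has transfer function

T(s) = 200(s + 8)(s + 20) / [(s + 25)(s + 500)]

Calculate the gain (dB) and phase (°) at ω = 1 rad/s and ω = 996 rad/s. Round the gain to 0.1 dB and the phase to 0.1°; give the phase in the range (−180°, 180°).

At s = jω = j1:
zero (s+8): 8 + j1 → |·| = √(8²+1²) = √65 ≈ 8.0623, ∠ = arctan(1/8) ≈ 7.13°
zero (s+20): 20 + j1 → |·| = √(20²+1²) = √401 ≈ 20.025, ∠ = arctan(1/20) ≈ 2.86°
pole (s+25): 25 + j1 → |·| = √(25²+1²) = √626 ≈ 25.02, ∠ = arctan(1/25) ≈ 2.29°
pole (s+500): 500 + j1 → |·| = √(500²+1²) = √250001 ≈ 500, ∠ = arctan(1/500) ≈ 0.11°
|T| = 200 · 161.45 / 12510 ≈ 2.5811
Gain = 20 log₁₀(2.5811) ≈ 8.24 dB
∠T = 9.99° − 2.40° = 7.59°

At s = jω = j996:
zero (s+8): 8 + j996 → |·| = √(8²+996²) = √992080 ≈ 996.03, ∠ = arctan(996/8) ≈ 89.54°
zero (s+20): 20 + j996 → |·| = √(20²+996²) = √992416 ≈ 996.2, ∠ = arctan(996/20) ≈ 88.85°
pole (s+25): 25 + j996 → |·| = √(25²+996²) = √992641 ≈ 996.31, ∠ = arctan(996/25) ≈ 88.56°
pole (s+500): 500 + j996 → |·| = √(500²+996²) = √1242016 ≈ 1114.5, ∠ = arctan(996/500) ≈ 63.34°
|T| = 200 · 9.9225e+05 / 1.1104e+06 ≈ 178.72
Gain = 20 log₁₀(178.72) ≈ 45.04 dB
∠T = 178.39° − 151.90° = 26.49°

ω = 1: 8.2 dB, 7.6°; ω = 996: 45.0 dB, 26.5°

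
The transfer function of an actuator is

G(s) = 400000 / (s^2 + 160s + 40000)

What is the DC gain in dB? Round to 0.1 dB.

20.0 dB

G(0) = 400000 / 40000 = 10
20 log₁₀(10) ≈ 20.00 dB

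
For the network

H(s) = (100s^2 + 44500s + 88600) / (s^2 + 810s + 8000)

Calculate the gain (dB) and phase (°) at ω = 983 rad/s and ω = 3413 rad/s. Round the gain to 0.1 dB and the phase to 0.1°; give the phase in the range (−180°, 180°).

Substitute s = j983:
Numerator: 100(j983)^2 + 44500(j983) + 88600 = -96540300 + j43743500
Denominator: (j983)^2 + 810(j983) + 8000 = -958289 + j796230
|N| = √(96540300² + 43743500²) ≈ 1.0599e+08, ∠N ≈ 155.62°
|D| = √(958289² + 796230²) ≈ 1.2459e+06, ∠D ≈ 140.28°
|H| = 1.0599e+08 / 1.2459e+06 ≈ 85.071
Gain = 20 log₁₀(85.071) ≈ 38.60 dB
∠H = 155.62° − 140.28° = 15.34°

Substitute s = j3413:
Numerator: 100(j3413)^2 + 44500(j3413) + 88600 = -1164768300 + j151878500
Denominator: (j3413)^2 + 810(j3413) + 8000 = -11640569 + j2764530
|N| = √(1164768300² + 151878500²) ≈ 1.1746e+09, ∠N ≈ 172.57°
|D| = √(11640569² + 2764530²) ≈ 1.1964e+07, ∠D ≈ 166.64°
|H| = 1.1746e+09 / 1.1964e+07 ≈ 98.178
Gain = 20 log₁₀(98.178) ≈ 39.84 dB
∠H = 172.57° − 166.64° = 5.93°

ω = 983: 38.6 dB, 15.3°; ω = 3413: 39.8 dB, 5.9°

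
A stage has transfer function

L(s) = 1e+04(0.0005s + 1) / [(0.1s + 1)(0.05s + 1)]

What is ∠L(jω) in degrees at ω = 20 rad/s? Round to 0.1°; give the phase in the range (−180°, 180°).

-107.9°

At ω = 20 rad/s:
zero (1 + j20·0.0005) = 1 + j0.01 → |·| ≈ 1, ∠ ≈ 0.57°
pole (1 + j20·0.1) = 1 + j2 → |·| ≈ 2.2361, ∠ ≈ 63.43°
pole (1 + j20·0.05) = 1 + j1 → |·| ≈ 1.4142, ∠ ≈ 45.00°
∠L = (0.57°) − (63.43° + 45.00°) = -107.86°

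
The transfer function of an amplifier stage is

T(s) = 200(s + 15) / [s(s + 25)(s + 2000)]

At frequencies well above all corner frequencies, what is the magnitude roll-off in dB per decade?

Each pole contributes −20 dB/decade at high frequency; each zero contributes +20 dB/decade.
Net: 1 zero(s) − 3 pole(s) → -40 dB/decade.

-40 dB/decade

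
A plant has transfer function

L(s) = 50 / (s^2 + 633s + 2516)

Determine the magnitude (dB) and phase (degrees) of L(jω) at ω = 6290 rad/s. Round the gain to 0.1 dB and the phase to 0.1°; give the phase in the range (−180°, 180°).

-118.0 dB, -174.3°

Substitute s = j6290:
Numerator: 50 = 50 + j0
Denominator: (j6290)^2 + 633(j6290) + 2516 = -39561584 + j3981570
|N| = √(50² + 0²) ≈ 50, ∠N ≈ 0.00°
|D| = √(39561584² + 3981570²) ≈ 3.9761e+07, ∠D ≈ 174.25°
|L| = 50 / 3.9761e+07 ≈ 1.2575e-06
Gain = 20 log₁₀(1.2575e-06) ≈ -118.01 dB
∠L = 0.00° − 174.25° = -174.25°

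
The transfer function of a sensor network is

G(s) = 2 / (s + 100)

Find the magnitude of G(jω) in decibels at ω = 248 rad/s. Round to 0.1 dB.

-42.5 dB

At s = jω = j248:
pole (s+100): 100 + j248 → |·| = √(100²+248²) = √71504 ≈ 267.4, ∠ = arctan(248/100) ≈ 68.04°
|G| = 2 / 267.4 ≈ 0.0074794
Gain = 20 log₁₀(0.0074794) ≈ -42.52 dB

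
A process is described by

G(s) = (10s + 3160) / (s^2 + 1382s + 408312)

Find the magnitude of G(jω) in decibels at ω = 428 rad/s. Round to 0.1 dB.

-41.5 dB

Substitute s = j428:
Numerator: 10(j428) + 3160 = 3160 + j4280
Denominator: (j428)^2 + 1382(j428) + 408312 = 225128 + j591496
|N| = √(3160² + 4280²) ≈ 5320.2, ∠N ≈ 53.56°
|D| = √(225128² + 591496²) ≈ 6.3289e+05, ∠D ≈ 69.16°
|G| = 5320.2 / 6.3289e+05 ≈ 0.0084062
Gain = 20 log₁₀(0.0084062) ≈ -41.51 dB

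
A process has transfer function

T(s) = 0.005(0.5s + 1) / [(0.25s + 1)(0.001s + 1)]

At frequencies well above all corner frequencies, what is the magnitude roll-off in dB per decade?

Each pole contributes −20 dB/decade at high frequency; each zero contributes +20 dB/decade.
Net: 1 zero(s) − 2 pole(s) → -20 dB/decade.

-20 dB/decade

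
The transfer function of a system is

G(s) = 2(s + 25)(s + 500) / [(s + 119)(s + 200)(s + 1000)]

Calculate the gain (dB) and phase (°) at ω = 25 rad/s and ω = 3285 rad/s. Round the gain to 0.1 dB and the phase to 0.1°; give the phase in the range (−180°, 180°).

ω = 25: -56.8 dB, 27.4°; ω = 3285: -64.6 dB, -76.6°

At s = jω = j25:
zero (s+25): 25 + j25 → |·| = √(25²+25²) = √1250 ≈ 35.355, ∠ = arctan(25/25) ≈ 45.00°
zero (s+500): 500 + j25 → |·| = √(500²+25²) = √250625 ≈ 500.62, ∠ = arctan(25/500) ≈ 2.86°
pole (s+119): 119 + j25 → |·| = √(119²+25²) = √14786 ≈ 121.6, ∠ = arctan(25/119) ≈ 11.86°
pole (s+200): 200 + j25 → |·| = √(200²+25²) = √40625 ≈ 201.56, ∠ = arctan(25/200) ≈ 7.13°
pole (s+1000): 1000 + j25 → |·| = √(1000²+25²) = √1000625 ≈ 1000.3, ∠ = arctan(25/1000) ≈ 1.43°
|G| = 2 · 17699 / 2.4517e+07 ≈ 0.0014438
Gain = 20 log₁₀(0.0014438) ≈ -56.81 dB
∠G = 47.86° − 20.42° = 27.44°

At s = jω = j3285:
zero (s+25): 25 + j3285 → |·| = √(25²+3285²) = √10791850 ≈ 3285.1, ∠ = arctan(3285/25) ≈ 89.56°
zero (s+500): 500 + j3285 → |·| = √(500²+3285²) = √11041225 ≈ 3322.8, ∠ = arctan(3285/500) ≈ 81.35°
pole (s+119): 119 + j3285 → |·| = √(119²+3285²) = √10805386 ≈ 3287.2, ∠ = arctan(3285/119) ≈ 87.93°
pole (s+200): 200 + j3285 → |·| = √(200²+3285²) = √10831225 ≈ 3291.1, ∠ = arctan(3285/200) ≈ 86.52°
pole (s+1000): 1000 + j3285 → |·| = √(1000²+3285²) = √11791225 ≈ 3433.8, ∠ = arctan(3285/1000) ≈ 73.07°
|G| = 2 · 1.0916e+07 / 3.7149e+10 ≈ 0.00058769
Gain = 20 log₁₀(0.00058769) ≈ -64.62 dB
∠G = 170.91° − 247.52° = -76.61°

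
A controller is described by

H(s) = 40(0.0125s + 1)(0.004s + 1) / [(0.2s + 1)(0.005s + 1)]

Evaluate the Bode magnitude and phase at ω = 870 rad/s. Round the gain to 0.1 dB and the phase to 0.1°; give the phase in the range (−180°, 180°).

At ω = 870 rad/s:
zero (1 + j870·0.0125) = 1 + j10.875 → |·| ≈ 10.921, ∠ ≈ 84.75°
zero (1 + j870·0.004) = 1 + j3.48 → |·| ≈ 3.6208, ∠ ≈ 73.97°
pole (1 + j870·0.2) = 1 + j174 → |·| ≈ 174, ∠ ≈ 89.67°
pole (1 + j870·0.005) = 1 + j4.35 → |·| ≈ 4.4635, ∠ ≈ 77.05°
|H| = 40 · 10.921 · 3.6208 / (174 · 4.4635) ≈ 2.0366
Gain = 20 log₁₀(2.0366) ≈ 6.18 dB
∠H = (84.75° + 73.97°) − (89.67° + 77.05°) = -8.00°

6.2 dB, -8.0°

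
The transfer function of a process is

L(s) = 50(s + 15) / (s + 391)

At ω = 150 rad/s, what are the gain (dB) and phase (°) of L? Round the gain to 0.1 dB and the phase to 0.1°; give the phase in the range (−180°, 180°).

25.1 dB, 63.3°

At s = jω = j150:
zero (s+15): 15 + j150 → |·| = √(15²+150²) = √22725 ≈ 150.75, ∠ = arctan(150/15) ≈ 84.29°
pole (s+391): 391 + j150 → |·| = √(391²+150²) = √175381 ≈ 418.79, ∠ = arctan(150/391) ≈ 20.99°
|L| = 50 · 150.75 / 418.79 ≈ 17.998
Gain = 20 log₁₀(17.998) ≈ 25.10 dB
∠L = 84.29° − 20.99° = 63.30°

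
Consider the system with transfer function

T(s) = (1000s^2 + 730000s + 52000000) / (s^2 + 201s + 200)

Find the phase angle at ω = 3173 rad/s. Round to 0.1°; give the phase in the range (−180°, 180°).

-9.4°

Substitute s = j3173:
Numerator: 1000(j3173)^2 + 730000(j3173) + 52000000 = -10015929000 + j2316290000
Denominator: (j3173)^2 + 201(j3173) + 200 = -10067729 + j637773
|N| = √(10015929000² + 2316290000²) ≈ 1.028e+10, ∠N ≈ 166.98°
|D| = √(10067729² + 637773²) ≈ 1.0088e+07, ∠D ≈ 176.38°
∠T = 166.98° − 176.38° = -9.40°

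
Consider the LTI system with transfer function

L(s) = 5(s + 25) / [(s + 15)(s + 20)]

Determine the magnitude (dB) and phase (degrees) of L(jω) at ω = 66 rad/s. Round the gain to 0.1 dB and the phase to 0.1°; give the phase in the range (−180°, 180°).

At s = jω = j66:
zero (s+25): 25 + j66 → |·| = √(25²+66²) = √4981 ≈ 70.576, ∠ = arctan(66/25) ≈ 69.25°
pole (s+15): 15 + j66 → |·| = √(15²+66²) = √4581 ≈ 67.683, ∠ = arctan(66/15) ≈ 77.20°
pole (s+20): 20 + j66 → |·| = √(20²+66²) = √4756 ≈ 68.964, ∠ = arctan(66/20) ≈ 73.14°
|L| = 5 · 70.576 / 4667.7 ≈ 0.0756
Gain = 20 log₁₀(0.0756) ≈ -22.43 dB
∠L = 69.25° − 150.34° = -81.09°

-22.4 dB, -81.1°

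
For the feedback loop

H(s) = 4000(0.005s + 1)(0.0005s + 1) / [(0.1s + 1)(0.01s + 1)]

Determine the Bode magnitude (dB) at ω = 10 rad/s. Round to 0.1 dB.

69.0 dB

At ω = 10 rad/s:
zero (1 + j10·0.005) = 1 + j0.05 → |·| ≈ 1.0012, ∠ ≈ 2.86°
zero (1 + j10·0.0005) = 1 + j0.005 → |·| ≈ 1, ∠ ≈ 0.29°
pole (1 + j10·0.1) = 1 + j1 → |·| ≈ 1.4142, ∠ ≈ 45.00°
pole (1 + j10·0.01) = 1 + j0.1 → |·| ≈ 1.005, ∠ ≈ 5.71°
|H| = 4000 · 1.0012 · 1 / (1.4142 · 1.005) ≈ 2817.8
Gain = 20 log₁₀(2817.8) ≈ 69.00 dB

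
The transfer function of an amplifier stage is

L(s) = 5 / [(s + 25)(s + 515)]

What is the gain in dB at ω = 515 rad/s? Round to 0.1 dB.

At s = jω = j515:
pole (s+25): 25 + j515 → |·| = √(25²+515²) = √265850 ≈ 515.61, ∠ = arctan(515/25) ≈ 87.22°
pole (s+515): 515 + j515 → |·| = √(515²+515²) = √530450 ≈ 728.32, ∠ = arctan(515/515) ≈ 45.00°
|L| = 5 / 3.7553e+05 ≈ 1.3315e-05
Gain = 20 log₁₀(1.3315e-05) ≈ -97.51 dB

-97.5 dB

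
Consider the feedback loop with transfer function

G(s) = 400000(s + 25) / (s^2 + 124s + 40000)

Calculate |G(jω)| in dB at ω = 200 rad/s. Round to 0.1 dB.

70.2 dB

At s = jω = j200:
zero (s+25): 25 + j200 → |·| = √(25²+200²) = √40625 ≈ 201.56, ∠ = arctan(200/25) ≈ 82.87°
quadratic: (j200)² + 124·j200 + 40000 = 0 + j24800 → |·| ≈ 24800, ∠ ≈ 90.00°
|G| = 400000 · 201.56 / 24800 ≈ 3251
Gain = 20 log₁₀(3251) ≈ 70.24 dB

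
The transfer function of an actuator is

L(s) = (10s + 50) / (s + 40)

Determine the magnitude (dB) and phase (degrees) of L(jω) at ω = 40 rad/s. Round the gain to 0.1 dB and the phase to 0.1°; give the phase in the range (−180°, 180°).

17.1 dB, 37.9°

Substitute s = j40:
Numerator: 10(j40) + 50 = 50 + j400
Denominator: (j40) + 40 = 40 + j40
|N| = √(50² + 400²) ≈ 403.11, ∠N ≈ 82.87°
|D| = √(40² + 40²) ≈ 56.569, ∠D ≈ 45.00°
|L| = 403.11 / 56.569 ≈ 7.126
Gain = 20 log₁₀(7.126) ≈ 17.06 dB
∠L = 82.87° − 45.00° = 37.87°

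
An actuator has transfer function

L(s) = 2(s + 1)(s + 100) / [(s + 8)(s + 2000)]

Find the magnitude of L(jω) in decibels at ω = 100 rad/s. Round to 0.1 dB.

At s = jω = j100:
zero (s+1): 1 + j100 → |·| = √(1²+100²) = √10001 ≈ 100, ∠ = arctan(100/1) ≈ 89.43°
zero (s+100): 100 + j100 → |·| = √(100²+100²) = √20000 ≈ 141.42, ∠ = arctan(100/100) ≈ 45.00°
pole (s+8): 8 + j100 → |·| = √(8²+100²) = √10064 ≈ 100.32, ∠ = arctan(100/8) ≈ 85.43°
pole (s+2000): 2000 + j100 → |·| = √(2000²+100²) = √4010000 ≈ 2002.5, ∠ = arctan(100/2000) ≈ 2.86°
|L| = 2 · 14142 / 2.0089e+05 ≈ 0.14079
Gain = 20 log₁₀(0.14079) ≈ -17.03 dB

-17.0 dB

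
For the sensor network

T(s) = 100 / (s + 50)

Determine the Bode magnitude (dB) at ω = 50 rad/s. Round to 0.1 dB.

Substitute s = j50:
Numerator: 100 = 100 + j0
Denominator: (j50) + 50 = 50 + j50
|N| = √(100² + 0²) ≈ 100, ∠N ≈ 0.00°
|D| = √(50² + 50²) ≈ 70.711, ∠D ≈ 45.00°
|T| = 100 / 70.711 ≈ 1.4142
Gain = 20 log₁₀(1.4142) ≈ 3.01 dB

3.0 dB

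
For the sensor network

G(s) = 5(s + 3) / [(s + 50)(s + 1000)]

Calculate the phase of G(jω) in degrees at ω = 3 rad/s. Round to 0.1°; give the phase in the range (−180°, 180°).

At s = jω = j3:
zero (s+3): 3 + j3 → |·| = √(3²+3²) = √18 ≈ 4.2426, ∠ = arctan(3/3) ≈ 45.00°
pole (s+50): 50 + j3 → |·| = √(50²+3²) = √2509 ≈ 50.09, ∠ = arctan(3/50) ≈ 3.43°
pole (s+1000): 1000 + j3 → |·| = √(1000²+3²) = √1000009 ≈ 1000, ∠ = arctan(3/1000) ≈ 0.17°
∠G = 45.00° − 3.60° = 41.40°

41.4°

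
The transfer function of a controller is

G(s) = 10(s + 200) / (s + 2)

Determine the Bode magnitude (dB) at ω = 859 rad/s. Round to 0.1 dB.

At s = jω = j859:
zero (s+200): 200 + j859 → |·| = √(200²+859²) = √777881 ≈ 881.98, ∠ = arctan(859/200) ≈ 76.89°
pole (s+2): 2 + j859 → |·| = √(2²+859²) = √737885 ≈ 859, ∠ = arctan(859/2) ≈ 89.87°
|G| = 10 · 881.98 / 859 ≈ 10.268
Gain = 20 log₁₀(10.268) ≈ 20.23 dB

20.2 dB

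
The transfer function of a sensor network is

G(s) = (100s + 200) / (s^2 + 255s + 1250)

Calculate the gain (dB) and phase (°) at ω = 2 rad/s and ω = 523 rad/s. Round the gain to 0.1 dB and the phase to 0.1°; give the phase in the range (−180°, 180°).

ω = 2: -13.6 dB, 22.7°; ω = 523: -15.3 dB, -64.1°

Substitute s = j2:
Numerator: 100(j2) + 200 = 200 + j200
Denominator: (j2)^2 + 255(j2) + 1250 = 1246 + j510
|N| = √(200² + 200²) ≈ 282.84, ∠N ≈ 45.00°
|D| = √(1246² + 510²) ≈ 1346.3, ∠D ≈ 22.26°
|G| = 282.84 / 1346.3 ≈ 0.21009
Gain = 20 log₁₀(0.21009) ≈ -13.55 dB
∠G = 45.00° − 22.26° = 22.74°

Substitute s = j523:
Numerator: 100(j523) + 200 = 200 + j52300
Denominator: (j523)^2 + 255(j523) + 1250 = -272279 + j133365
|N| = √(200² + 52300²) ≈ 52300, ∠N ≈ 89.78°
|D| = √(272279² + 133365²) ≈ 3.0319e+05, ∠D ≈ 153.90°
|G| = 52300 / 3.0319e+05 ≈ 0.1725
Gain = 20 log₁₀(0.1725) ≈ -15.26 dB
∠G = 89.78° − 153.90° = -64.12°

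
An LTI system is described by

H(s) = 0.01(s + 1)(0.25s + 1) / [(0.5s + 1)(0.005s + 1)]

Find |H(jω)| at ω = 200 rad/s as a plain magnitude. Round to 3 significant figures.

0.707

At ω = 200 rad/s:
zero (1 + j200·1) = 1 + j200 → |·| ≈ 200, ∠ ≈ 89.71°
zero (1 + j200·0.25) = 1 + j50 → |·| ≈ 50.01, ∠ ≈ 88.85°
pole (1 + j200·0.5) = 1 + j100 → |·| ≈ 100, ∠ ≈ 89.43°
pole (1 + j200·0.005) = 1 + j1 → |·| ≈ 1.4142, ∠ ≈ 45.00°
|H| = 0.01 · 200 · 50.01 / (100 · 1.4142) ≈ 0.70725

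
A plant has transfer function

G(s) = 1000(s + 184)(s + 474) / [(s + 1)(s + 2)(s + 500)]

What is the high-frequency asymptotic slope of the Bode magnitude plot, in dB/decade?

Each pole contributes −20 dB/decade at high frequency; each zero contributes +20 dB/decade.
Net: 2 zero(s) − 3 pole(s) → -20 dB/decade.

-20 dB/decade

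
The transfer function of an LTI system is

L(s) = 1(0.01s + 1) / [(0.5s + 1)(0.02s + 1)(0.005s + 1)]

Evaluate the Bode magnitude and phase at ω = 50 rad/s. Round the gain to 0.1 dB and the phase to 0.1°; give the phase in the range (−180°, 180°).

At ω = 50 rad/s:
zero (1 + j50·0.01) = 1 + j0.5 → |·| ≈ 1.118, ∠ ≈ 26.57°
pole (1 + j50·0.5) = 1 + j25 → |·| ≈ 25.02, ∠ ≈ 87.71°
pole (1 + j50·0.02) = 1 + j1 → |·| ≈ 1.4142, ∠ ≈ 45.00°
pole (1 + j50·0.005) = 1 + j0.25 → |·| ≈ 1.0308, ∠ ≈ 14.04°
|L| = 1 · 1.118 / (25.02 · 1.4142 · 1.0308) ≈ 0.030653
Gain = 20 log₁₀(0.030653) ≈ -30.27 dB
∠L = (26.57°) − (87.71° + 45.00° + 14.04°) = -120.18°

-30.3 dB, -120.2°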